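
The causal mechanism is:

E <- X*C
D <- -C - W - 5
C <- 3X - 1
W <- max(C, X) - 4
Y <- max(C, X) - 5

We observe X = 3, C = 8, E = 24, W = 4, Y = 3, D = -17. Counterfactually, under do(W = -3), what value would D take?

Under do(W=-3), the mechanism W <- max(C, X) - 4 is discarded; W is fixed at -3.
C = 3X - 1  [with X=3]  = 8
D = -C - W - 5  [with C=8, W=-3]  = -10

-10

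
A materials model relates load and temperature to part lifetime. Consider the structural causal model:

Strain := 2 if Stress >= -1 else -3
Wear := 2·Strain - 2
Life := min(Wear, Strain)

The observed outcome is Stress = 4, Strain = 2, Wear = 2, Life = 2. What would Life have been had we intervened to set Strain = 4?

4

Under do(Strain=4), the mechanism Strain := 2 if Stress >= -1 else -3 is discarded; Strain is fixed at 4.
Wear = 2·Strain - 2  [with Strain=4]  = 6
Life = min(Wear, Strain)  [with Wear=6, Strain=4]  = 4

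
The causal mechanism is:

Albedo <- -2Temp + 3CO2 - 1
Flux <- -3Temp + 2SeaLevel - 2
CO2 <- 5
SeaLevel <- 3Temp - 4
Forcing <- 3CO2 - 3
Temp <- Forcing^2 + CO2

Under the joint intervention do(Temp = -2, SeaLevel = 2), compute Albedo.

18

The joint intervention fixes Temp = -2, SeaLevel = 2, removing each variable's own equation.
Albedo = -2Temp + 3CO2 - 1  [with Temp=-2, CO2=5]  = 18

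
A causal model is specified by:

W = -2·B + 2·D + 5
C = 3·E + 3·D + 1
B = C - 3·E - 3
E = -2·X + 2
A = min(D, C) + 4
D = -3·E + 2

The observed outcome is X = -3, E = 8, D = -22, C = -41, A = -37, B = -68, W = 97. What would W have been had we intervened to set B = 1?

Intervening sets B = 1 and removes its equation (B = C - 3·E - 3).
E = -2·X + 2  [with X=-3]  = 8
D = -3·E + 2  [with E=8]  = -22
W = -2·B + 2·D + 5  [with B=1, D=-22]  = -41

-41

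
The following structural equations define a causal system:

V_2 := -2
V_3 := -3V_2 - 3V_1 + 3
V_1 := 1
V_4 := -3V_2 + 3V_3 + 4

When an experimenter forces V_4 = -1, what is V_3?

Under do(V_4=-1), the mechanism V_4 := -3V_2 + 3V_3 + 4 is discarded; V_4 is fixed at -1.
Since V_3 is not a descendant of the intervened variable, it is unaffected.
V_3 = -3V_2 - 3V_1 + 3  [with V_2=-2, V_1=1]  = 6

6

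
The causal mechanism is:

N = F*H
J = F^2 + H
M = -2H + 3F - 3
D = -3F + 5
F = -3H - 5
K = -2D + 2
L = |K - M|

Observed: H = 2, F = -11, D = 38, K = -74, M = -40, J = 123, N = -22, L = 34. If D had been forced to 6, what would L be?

30

The intervention breaks the incoming arrows to D: D = -3F + 5 no longer applies, and D = 6.
F = -3H - 5  [with H=2]  = -11
K = -2D + 2  [with D=6]  = -10
M = -2H + 3F - 3  [with H=2, F=-11]  = -40
L = |K - M|  [with K=-10, M=-40]  = 30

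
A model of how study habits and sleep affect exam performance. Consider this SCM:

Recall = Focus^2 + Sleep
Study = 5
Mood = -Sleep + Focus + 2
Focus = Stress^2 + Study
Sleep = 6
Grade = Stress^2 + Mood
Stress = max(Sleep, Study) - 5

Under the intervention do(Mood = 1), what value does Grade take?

Under do(Mood=1), the mechanism Mood = -Sleep + Focus + 2 is discarded; Mood is fixed at 1.
Stress = max(Sleep, Study) - 5  [with Sleep=6, Study=5]  = 1
Grade = Stress^2 + Mood  [with Stress=1, Mood=1]  = 2

2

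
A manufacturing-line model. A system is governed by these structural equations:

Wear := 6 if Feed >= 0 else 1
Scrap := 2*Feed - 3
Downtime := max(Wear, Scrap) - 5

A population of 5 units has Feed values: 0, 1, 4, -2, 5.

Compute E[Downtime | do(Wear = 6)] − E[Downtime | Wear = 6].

do(Wear=6) breaks Wear's dependence on Feed. With Wear=6 fixed, Downtime across the units is 1, 1, 1, 1, 2, mean 1.2.
E[Downtime|Wear=6] averages over only the 4 units with Wear=6 (Feed = 0, 1, 4, 5): Downtime = 1, 1, 1, 2, mean 1.25.
Difference = 1.2 − 1.25 = -0.05.

-0.05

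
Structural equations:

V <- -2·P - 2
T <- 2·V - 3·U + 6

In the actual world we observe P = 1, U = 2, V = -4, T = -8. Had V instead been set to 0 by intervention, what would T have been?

The intervention breaks the incoming arrows to V: V <- -2·P - 2 no longer applies, and V = 0.
T = 2·V - 3·U + 6  [with V=0, U=2]  = 0

0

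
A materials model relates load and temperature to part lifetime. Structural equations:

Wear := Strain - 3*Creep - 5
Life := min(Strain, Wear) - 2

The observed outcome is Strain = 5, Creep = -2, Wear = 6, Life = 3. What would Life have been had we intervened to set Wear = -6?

The intervention breaks the incoming arrows to Wear: Wear := Strain - 3*Creep - 5 no longer applies, and Wear = -6.
Life = min(Strain, Wear) - 2  [with Strain=5, Wear=-6]  = -8

-8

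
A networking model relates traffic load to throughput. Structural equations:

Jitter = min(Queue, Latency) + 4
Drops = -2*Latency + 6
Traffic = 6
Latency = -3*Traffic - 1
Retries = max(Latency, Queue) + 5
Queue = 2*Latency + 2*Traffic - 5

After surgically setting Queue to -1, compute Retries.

do(Queue=-1) replaces the equation Queue = 2*Latency + 2*Traffic - 5 with the constant Queue = -1.
Latency = -3*Traffic - 1  [with Traffic=6]  = -19
Retries = max(Latency, Queue) + 5  [with Latency=-19, Queue=-1]  = 4

4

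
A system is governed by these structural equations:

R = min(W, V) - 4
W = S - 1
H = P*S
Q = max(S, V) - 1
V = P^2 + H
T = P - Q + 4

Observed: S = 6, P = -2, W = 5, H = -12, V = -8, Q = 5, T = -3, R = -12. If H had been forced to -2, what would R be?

-2

do(H=-2) replaces the equation H = P*S with the constant H = -2.
W = S - 1  [with S=6]  = 5
V = P^2 + H  [with P=-2, H=-2]  = 2
R = min(W, V) - 4  [with W=5, V=2]  = -2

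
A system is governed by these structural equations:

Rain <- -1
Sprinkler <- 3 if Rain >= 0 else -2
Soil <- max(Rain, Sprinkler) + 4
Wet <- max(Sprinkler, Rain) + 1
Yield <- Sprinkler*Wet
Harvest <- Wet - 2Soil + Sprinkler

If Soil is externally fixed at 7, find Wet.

The intervention breaks the incoming arrows to Soil: Soil <- max(Rain, Sprinkler) + 4 no longer applies, and Soil = 7.
Wet is not downstream of the intervention, so its value is determined by the original equations.
Sprinkler = 3 if Rain >= 0 else -2  [with Rain=-1]  = -2
Wet = max(Sprinkler, Rain) + 1  [with Sprinkler=-2, Rain=-1]  = 0

0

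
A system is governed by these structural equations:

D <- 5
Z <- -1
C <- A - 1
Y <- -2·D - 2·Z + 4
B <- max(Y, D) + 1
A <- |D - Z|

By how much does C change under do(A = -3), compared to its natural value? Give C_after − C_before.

-9

The intervention breaks the incoming arrows to A: A <- |D - Z| no longer applies, and A = -3.
C = A - 1  [with A=-3]  = -4
Without intervention: A = |D - Z|  [with D=5, Z=-1]  = 6; C = A - 1  [with A=6]  = 5.
Change = -4 − 5 = -9.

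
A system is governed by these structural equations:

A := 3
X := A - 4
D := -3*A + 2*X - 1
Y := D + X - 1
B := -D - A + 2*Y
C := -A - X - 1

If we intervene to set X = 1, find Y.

-8

Under do(X=1), the mechanism X := A - 4 is discarded; X is fixed at 1.
D = -3*A + 2*X - 1  [with A=3, X=1]  = -8
Y = D + X - 1  [with D=-8, X=1]  = -8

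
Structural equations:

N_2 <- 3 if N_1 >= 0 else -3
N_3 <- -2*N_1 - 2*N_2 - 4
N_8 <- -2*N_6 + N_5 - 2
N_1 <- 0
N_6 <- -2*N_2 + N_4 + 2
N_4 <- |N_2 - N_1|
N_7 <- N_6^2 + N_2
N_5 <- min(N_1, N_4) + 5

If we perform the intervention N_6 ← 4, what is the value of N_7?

19

Intervening sets N_6 = 4 and removes its equation (N_6 <- -2*N_2 + N_4 + 2).
N_2 = 3 if N_1 >= 0 else -3  [with N_1=0]  = 3
N_7 = N_6^2 + N_2  [with N_6=4, N_2=3]  = 19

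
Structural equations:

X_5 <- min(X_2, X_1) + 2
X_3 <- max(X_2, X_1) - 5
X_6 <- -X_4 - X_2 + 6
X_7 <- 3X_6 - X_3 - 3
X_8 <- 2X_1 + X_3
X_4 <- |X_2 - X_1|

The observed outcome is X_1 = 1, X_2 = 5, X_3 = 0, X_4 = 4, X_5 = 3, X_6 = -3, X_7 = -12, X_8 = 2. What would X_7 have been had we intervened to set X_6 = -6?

Intervening sets X_6 = -6 and removes its equation (X_6 <- -X_4 - X_2 + 6).
X_3 = max(X_2, X_1) - 5  [with X_2=5, X_1=1]  = 0
X_7 = 3X_6 - X_3 - 3  [with X_6=-6, X_3=0]  = -21

-21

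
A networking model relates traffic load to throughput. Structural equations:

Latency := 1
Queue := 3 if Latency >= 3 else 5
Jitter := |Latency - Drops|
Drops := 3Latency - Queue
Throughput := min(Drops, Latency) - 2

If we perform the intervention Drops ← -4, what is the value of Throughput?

-6

do(Drops=-4) replaces the equation Drops := 3Latency - Queue with the constant Drops = -4.
Throughput = min(Drops, Latency) - 2  [with Drops=-4, Latency=1]  = -6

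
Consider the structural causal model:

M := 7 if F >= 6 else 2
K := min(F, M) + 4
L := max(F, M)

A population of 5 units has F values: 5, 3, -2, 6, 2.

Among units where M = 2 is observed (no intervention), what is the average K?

5

Observing M=2 restricts to units where M's equation naturally yields 2: F ∈ {5, 3, -2, 2}. In that subpopulation K = 6, 6, 2, 6, mean 5.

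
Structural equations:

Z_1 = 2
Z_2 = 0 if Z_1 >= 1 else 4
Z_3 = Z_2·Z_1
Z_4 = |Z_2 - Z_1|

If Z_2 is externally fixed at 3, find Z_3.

6

The intervention breaks the incoming arrows to Z_2: Z_2 = 0 if Z_1 >= 1 else 4 no longer applies, and Z_2 = 3.
Z_3 = Z_2·Z_1  [with Z_2=3, Z_1=2]  = 6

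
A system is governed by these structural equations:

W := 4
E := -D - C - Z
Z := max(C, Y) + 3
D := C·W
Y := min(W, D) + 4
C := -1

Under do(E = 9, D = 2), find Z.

Under do(E = 9, D = 2), each intervened variable's structural equation is replaced by its fixed value.
Y = min(W, D) + 4  [with W=4, D=2]  = 6
Z = max(C, Y) + 3  [with C=-1, Y=6]  = 9

9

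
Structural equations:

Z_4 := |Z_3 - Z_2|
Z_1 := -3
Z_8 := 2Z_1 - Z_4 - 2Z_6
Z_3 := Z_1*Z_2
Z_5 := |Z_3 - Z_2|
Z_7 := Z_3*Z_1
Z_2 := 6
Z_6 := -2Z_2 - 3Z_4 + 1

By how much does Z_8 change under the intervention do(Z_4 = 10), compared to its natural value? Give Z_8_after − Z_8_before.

-70

do(Z_4=10) replaces the equation Z_4 := |Z_3 - Z_2| with the constant Z_4 = 10.
Z_6 = -2Z_2 - 3Z_4 + 1  [with Z_2=6, Z_4=10]  = -41
Z_8 = 2Z_1 - Z_4 - 2Z_6  [with Z_1=-3, Z_4=10, Z_6=-41]  = 66
Without intervention: Z_3 = Z_1*Z_2  [with Z_1=-3, Z_2=6]  = -18; Z_4 = |Z_3 - Z_2|  [with Z_3=-18, Z_2=6]  = 24; Z_6 = -2Z_2 - 3Z_4 + 1  [with Z_2=6, Z_4=24]  = -83; Z_8 = 2Z_1 - Z_4 - 2Z_6  [with Z_1=-3, Z_4=24, Z_6=-83]  = 136.
Change = 66 − 136 = -70.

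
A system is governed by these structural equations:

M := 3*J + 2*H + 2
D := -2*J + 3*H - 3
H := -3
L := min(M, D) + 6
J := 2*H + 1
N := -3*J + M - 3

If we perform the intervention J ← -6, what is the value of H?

Under do(J=-6), the mechanism J := 2*H + 1 is discarded; J is fixed at -6.
H is not downstream of the intervention, so its value is determined by the original equations.

-3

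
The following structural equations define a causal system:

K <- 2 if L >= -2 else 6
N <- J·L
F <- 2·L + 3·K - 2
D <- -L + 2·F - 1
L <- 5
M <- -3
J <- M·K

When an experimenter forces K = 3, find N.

-45

The intervention breaks the incoming arrows to K: K <- 2 if L >= -2 else 6 no longer applies, and K = 3.
J = M·K  [with M=-3, K=3]  = -9
N = J·L  [with J=-9, L=5]  = -45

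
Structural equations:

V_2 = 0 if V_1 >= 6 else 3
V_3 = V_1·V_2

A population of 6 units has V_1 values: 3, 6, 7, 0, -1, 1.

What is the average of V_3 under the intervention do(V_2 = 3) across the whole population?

Under do(V_2=3), V_2's equation is replaced by V_2=3 for every unit. Per-unit V_3: 9, 18, 21, 0, -3, 3. Mean = 8.

8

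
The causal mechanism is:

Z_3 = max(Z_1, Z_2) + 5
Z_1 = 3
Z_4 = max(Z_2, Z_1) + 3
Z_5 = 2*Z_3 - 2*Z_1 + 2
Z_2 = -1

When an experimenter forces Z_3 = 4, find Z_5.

do(Z_3=4) replaces the equation Z_3 = max(Z_1, Z_2) + 5 with the constant Z_3 = 4.
Z_5 = 2*Z_3 - 2*Z_1 + 2  [with Z_3=4, Z_1=3]  = 4

4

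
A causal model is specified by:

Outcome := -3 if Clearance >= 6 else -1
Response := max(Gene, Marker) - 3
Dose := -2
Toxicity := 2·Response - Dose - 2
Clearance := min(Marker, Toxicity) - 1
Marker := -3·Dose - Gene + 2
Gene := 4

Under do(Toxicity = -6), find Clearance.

The intervention breaks the incoming arrows to Toxicity: Toxicity := 2·Response - Dose - 2 no longer applies, and Toxicity = -6.
Marker = -3·Dose - Gene + 2  [with Dose=-2, Gene=4]  = 4
Clearance = min(Marker, Toxicity) - 1  [with Marker=4, Toxicity=-6]  = -7

-7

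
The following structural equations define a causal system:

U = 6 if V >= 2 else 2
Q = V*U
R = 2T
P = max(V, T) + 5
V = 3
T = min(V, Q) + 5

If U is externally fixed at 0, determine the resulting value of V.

Under do(U=0), the mechanism U = 6 if V >= 2 else 2 is discarded; U is fixed at 0.
V is not downstream of the intervention, so its value is determined by the original equations.

3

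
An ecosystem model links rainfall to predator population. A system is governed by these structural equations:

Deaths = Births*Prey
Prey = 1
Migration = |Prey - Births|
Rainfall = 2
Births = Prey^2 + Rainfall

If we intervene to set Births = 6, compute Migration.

do(Births=6) replaces the equation Births = Prey^2 + Rainfall with the constant Births = 6.
Migration = |Prey - Births|  [with Prey=1, Births=6]  = 5

5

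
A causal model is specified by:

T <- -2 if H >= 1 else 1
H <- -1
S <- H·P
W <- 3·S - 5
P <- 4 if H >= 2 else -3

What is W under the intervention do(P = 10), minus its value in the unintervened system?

do(P=10) replaces the equation P <- 4 if H >= 2 else -3 with the constant P = 10.
S = H·P  [with H=-1, P=10]  = -10
W = 3·S - 5  [with S=-10]  = -35
Without intervention: P = 4 if H >= 2 else -3  [with H=-1]  = -3; S = H·P  [with H=-1, P=-3]  = 3; W = 3·S - 5  [with S=3]  = 4.
Change = -35 − 4 = -39.

-39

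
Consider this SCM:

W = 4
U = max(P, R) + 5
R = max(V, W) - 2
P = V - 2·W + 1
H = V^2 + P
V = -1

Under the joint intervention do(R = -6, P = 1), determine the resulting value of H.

Setting R = -6, P = 1 by intervention discards those variables' equations.
H = V^2 + P  [with V=-1, P=1]  = 2

2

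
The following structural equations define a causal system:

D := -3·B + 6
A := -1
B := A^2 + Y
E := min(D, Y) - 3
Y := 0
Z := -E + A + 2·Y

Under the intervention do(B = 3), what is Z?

The intervention breaks the incoming arrows to B: B := A^2 + Y no longer applies, and B = 3.
D = -3·B + 6  [with B=3]  = -3
E = min(D, Y) - 3  [with D=-3, Y=0]  = -6
Z = -E + A + 2·Y  [with E=-6, A=-1, Y=0]  = 5

5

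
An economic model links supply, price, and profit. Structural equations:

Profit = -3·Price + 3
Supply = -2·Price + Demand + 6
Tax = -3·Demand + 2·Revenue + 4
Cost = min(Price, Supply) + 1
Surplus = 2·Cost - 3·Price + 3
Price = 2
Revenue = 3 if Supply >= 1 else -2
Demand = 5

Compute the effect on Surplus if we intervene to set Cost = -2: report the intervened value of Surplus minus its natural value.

-10

do(Cost=-2) replaces the equation Cost = min(Price, Supply) + 1 with the constant Cost = -2.
Surplus = 2·Cost - 3·Price + 3  [with Cost=-2, Price=2]  = -7
Without intervention: Supply = -2·Price + Demand + 6  [with Price=2, Demand=5]  = 7; Cost = min(Price, Supply) + 1  [with Price=2, Supply=7]  = 3; Surplus = 2·Cost - 3·Price + 3  [with Cost=3, Price=2]  = 3.
Change = -7 − 3 = -10.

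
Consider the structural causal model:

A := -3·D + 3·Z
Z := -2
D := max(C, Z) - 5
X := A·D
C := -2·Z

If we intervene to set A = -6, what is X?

6

Intervening sets A = -6 and removes its equation (A := -3·D + 3·Z).
C = -2·Z  [with Z=-2]  = 4
D = max(C, Z) - 5  [with C=4, Z=-2]  = -1
X = A·D  [with A=-6, D=-1]  = 6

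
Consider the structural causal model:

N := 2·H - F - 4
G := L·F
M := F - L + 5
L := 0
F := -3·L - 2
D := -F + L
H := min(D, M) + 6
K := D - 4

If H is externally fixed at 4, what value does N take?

Intervening sets H = 4 and removes its equation (H := min(D, M) + 6).
F = -3·L - 2  [with L=0]  = -2
N = 2·H - F - 4  [with H=4, F=-2]  = 6

6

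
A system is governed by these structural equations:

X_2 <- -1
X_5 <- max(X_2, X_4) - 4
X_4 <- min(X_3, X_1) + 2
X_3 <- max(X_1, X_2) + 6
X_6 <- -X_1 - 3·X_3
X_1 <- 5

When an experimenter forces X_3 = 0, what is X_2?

-1

Under do(X_3=0), the mechanism X_3 <- max(X_1, X_2) + 6 is discarded; X_3 is fixed at 0.
Since X_2 is not a descendant of the intervened variable, it is unaffected.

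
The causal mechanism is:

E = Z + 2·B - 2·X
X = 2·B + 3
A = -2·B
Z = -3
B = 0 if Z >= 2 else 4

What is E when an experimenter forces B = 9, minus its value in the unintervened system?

do(B=9) replaces the equation B = 0 if Z >= 2 else 4 with the constant B = 9.
X = 2·B + 3  [with B=9]  = 21
E = Z + 2·B - 2·X  [with Z=-3, B=9, X=21]  = -27
Without intervention: B = 0 if Z >= 2 else 4  [with Z=-3]  = 4; X = 2·B + 3  [with B=4]  = 11; E = Z + 2·B - 2·X  [with Z=-3, B=4, X=11]  = -17.
Change = -27 − (-17) = -10.

-10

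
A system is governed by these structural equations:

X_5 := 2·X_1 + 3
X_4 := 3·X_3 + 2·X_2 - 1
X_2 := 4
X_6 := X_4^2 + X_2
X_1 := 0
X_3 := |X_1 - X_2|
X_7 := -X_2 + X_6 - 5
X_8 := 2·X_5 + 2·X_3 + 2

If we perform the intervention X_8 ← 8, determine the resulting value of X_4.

19

The intervention breaks the incoming arrows to X_8: X_8 := 2·X_5 + 2·X_3 + 2 no longer applies, and X_8 = 8.
Since X_4 is not a descendant of the intervened variable, it is unaffected.
X_3 = |X_1 - X_2|  [with X_1=0, X_2=4]  = 4
X_4 = 3·X_3 + 2·X_2 - 1  [with X_3=4, X_2=4]  = 19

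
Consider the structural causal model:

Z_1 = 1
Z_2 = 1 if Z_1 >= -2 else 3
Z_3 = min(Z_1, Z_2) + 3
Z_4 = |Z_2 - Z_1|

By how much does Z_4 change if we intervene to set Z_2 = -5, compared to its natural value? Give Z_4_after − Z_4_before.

6

Under do(Z_2=-5), the mechanism Z_2 = 1 if Z_1 >= -2 else 3 is discarded; Z_2 is fixed at -5.
Z_4 = |Z_2 - Z_1|  [with Z_2=-5, Z_1=1]  = 6
Without intervention: Z_2 = 1 if Z_1 >= -2 else 3  [with Z_1=1]  = 1; Z_4 = |Z_2 - Z_1|  [with Z_2=1, Z_1=1]  = 0.
Change = 6 − 0 = 6.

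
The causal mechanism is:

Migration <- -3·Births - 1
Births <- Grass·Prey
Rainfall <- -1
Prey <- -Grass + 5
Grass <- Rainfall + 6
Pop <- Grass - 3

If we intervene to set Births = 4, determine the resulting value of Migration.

-13

Intervening sets Births = 4 and removes its equation (Births <- Grass·Prey).
Migration = -3·Births - 1  [with Births=4]  = -13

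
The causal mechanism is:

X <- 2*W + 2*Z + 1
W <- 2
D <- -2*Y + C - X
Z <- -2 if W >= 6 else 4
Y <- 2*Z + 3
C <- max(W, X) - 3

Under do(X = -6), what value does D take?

-17

The intervention breaks the incoming arrows to X: X <- 2*W + 2*Z + 1 no longer applies, and X = -6.
Z = -2 if W >= 6 else 4  [with W=2]  = 4
C = max(W, X) - 3  [with W=2, X=-6]  = -1
Y = 2*Z + 3  [with Z=4]  = 11
D = -2*Y + C - X  [with Y=11, C=-1, X=-6]  = -17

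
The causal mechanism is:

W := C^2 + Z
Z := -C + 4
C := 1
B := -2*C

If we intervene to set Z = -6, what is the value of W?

The intervention breaks the incoming arrows to Z: Z := -C + 4 no longer applies, and Z = -6.
W = C^2 + Z  [with C=1, Z=-6]  = -5

-5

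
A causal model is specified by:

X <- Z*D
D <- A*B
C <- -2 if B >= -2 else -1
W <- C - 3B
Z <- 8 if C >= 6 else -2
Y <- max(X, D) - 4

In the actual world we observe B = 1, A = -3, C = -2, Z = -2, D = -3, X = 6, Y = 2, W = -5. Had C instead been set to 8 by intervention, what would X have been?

-24

The intervention breaks the incoming arrows to C: C <- -2 if B >= -2 else -1 no longer applies, and C = 8.
Z = 8 if C >= 6 else -2  [with C=8]  = 8
D = A*B  [with A=-3, B=1]  = -3
X = Z*D  [with Z=8, D=-3]  = -24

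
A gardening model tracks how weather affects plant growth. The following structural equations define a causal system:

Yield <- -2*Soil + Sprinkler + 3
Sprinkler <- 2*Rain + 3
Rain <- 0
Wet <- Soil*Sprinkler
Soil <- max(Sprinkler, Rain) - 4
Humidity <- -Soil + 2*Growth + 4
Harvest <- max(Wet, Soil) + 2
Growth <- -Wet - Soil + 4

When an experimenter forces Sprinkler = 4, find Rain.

Under do(Sprinkler=4), the mechanism Sprinkler <- 2*Rain + 3 is discarded; Sprinkler is fixed at 4.
Rain is not downstream of the intervention, so its value is determined by the original equations.

0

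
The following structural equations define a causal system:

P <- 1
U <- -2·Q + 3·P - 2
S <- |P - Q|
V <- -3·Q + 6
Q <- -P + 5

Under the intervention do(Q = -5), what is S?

The intervention breaks the incoming arrows to Q: Q <- -P + 5 no longer applies, and Q = -5.
S = |P - Q|  [with P=1, Q=-5]  = 6

6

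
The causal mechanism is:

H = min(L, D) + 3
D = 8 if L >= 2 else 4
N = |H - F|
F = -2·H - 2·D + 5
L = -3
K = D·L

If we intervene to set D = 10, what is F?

do(D=10) replaces the equation D = 8 if L >= 2 else 4 with the constant D = 10.
H = min(L, D) + 3  [with L=-3, D=10]  = 0
F = -2·H - 2·D + 5  [with H=0, D=10]  = -15

-15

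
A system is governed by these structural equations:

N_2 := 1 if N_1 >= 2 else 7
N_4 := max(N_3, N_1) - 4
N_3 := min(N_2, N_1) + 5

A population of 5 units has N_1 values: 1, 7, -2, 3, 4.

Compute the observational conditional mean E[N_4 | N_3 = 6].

2.25

E[N_4|N_3=6] averages over only the 4 units with N_3=6 (N_1 = 1, 7, 3, 4): N_4 = 2, 3, 2, 2, mean 2.25.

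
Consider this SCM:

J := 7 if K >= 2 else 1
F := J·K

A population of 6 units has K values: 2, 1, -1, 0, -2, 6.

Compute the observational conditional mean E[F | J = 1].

-0.5

Observing J=1 restricts to units where J's equation naturally yields 1: K ∈ {1, -1, 0, -2}. In that subpopulation F = 1, -1, 0, -2, mean -0.5.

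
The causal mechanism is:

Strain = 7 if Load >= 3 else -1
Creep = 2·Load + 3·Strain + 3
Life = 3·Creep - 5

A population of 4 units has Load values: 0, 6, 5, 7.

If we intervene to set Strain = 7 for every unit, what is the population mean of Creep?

do(Strain=7) breaks Strain's dependence on Load. With Strain=7 fixed, Creep across the units is 24, 36, 34, 38, mean 33.

33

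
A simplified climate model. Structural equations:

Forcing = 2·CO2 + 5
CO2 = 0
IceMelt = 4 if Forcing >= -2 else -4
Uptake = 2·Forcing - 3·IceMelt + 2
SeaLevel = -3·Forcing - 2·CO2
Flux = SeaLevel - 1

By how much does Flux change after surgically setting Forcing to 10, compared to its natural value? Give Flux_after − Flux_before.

do(Forcing=10) replaces the equation Forcing = 2·CO2 + 5 with the constant Forcing = 10.
SeaLevel = -3·Forcing - 2·CO2  [with Forcing=10, CO2=0]  = -30
Flux = SeaLevel - 1  [with SeaLevel=-30]  = -31
Without intervention: Forcing = 2·CO2 + 5  [with CO2=0]  = 5; SeaLevel = -3·Forcing - 2·CO2  [with Forcing=5, CO2=0]  = -15; Flux = SeaLevel - 1  [with SeaLevel=-15]  = -16.
Change = -31 − (-16) = -15.

-15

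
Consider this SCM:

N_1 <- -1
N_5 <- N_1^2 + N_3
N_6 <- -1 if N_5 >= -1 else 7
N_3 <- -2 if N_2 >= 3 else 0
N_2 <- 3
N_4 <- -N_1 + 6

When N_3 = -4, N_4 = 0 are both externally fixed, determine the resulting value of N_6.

Setting N_3 = -4, N_4 = 0 by intervention discards those variables' equations.
N_5 = N_1^2 + N_3  [with N_1=-1, N_3=-4]  = -3
N_6 = -1 if N_5 >= -1 else 7  [with N_5=-3]  = 7

7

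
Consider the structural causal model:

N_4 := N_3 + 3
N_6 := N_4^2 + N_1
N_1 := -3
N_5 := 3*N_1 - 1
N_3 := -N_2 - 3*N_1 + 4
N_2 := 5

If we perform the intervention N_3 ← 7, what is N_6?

The intervention breaks the incoming arrows to N_3: N_3 := -N_2 - 3*N_1 + 4 no longer applies, and N_3 = 7.
N_4 = N_3 + 3  [with N_3=7]  = 10
N_6 = N_4^2 + N_1  [with N_4=10, N_1=-3]  = 97

97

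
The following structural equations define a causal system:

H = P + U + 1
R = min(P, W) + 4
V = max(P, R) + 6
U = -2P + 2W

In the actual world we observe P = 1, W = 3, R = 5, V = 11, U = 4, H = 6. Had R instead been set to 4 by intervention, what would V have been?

10

The intervention breaks the incoming arrows to R: R = min(P, W) + 4 no longer applies, and R = 4.
V = max(P, R) + 6  [with P=1, R=4]  = 10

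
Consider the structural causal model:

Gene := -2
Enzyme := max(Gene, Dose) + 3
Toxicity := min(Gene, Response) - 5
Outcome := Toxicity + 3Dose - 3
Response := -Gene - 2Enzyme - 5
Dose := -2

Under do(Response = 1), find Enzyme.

1

Under do(Response=1), the mechanism Response := -Gene - 2Enzyme - 5 is discarded; Response is fixed at 1.
Since Enzyme is not a descendant of the intervened variable, it is unaffected.
Enzyme = max(Gene, Dose) + 3  [with Gene=-2, Dose=-2]  = 1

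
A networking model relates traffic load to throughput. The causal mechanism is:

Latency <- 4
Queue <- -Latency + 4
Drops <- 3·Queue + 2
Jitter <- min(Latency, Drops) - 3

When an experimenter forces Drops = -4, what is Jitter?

-7

The intervention breaks the incoming arrows to Drops: Drops <- 3·Queue + 2 no longer applies, and Drops = -4.
Jitter = min(Latency, Drops) - 3  [with Latency=4, Drops=-4]  = -7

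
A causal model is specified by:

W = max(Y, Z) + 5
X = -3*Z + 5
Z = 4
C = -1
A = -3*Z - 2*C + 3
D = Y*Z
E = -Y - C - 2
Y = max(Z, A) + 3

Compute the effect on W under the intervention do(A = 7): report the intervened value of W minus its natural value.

3

The intervention breaks the incoming arrows to A: A = -3*Z - 2*C + 3 no longer applies, and A = 7.
Y = max(Z, A) + 3  [with Z=4, A=7]  = 10
W = max(Y, Z) + 5  [with Y=10, Z=4]  = 15
Without intervention: A = -3*Z - 2*C + 3  [with Z=4, C=-1]  = -7; Y = max(Z, A) + 3  [with Z=4, A=-7]  = 7; W = max(Y, Z) + 5  [with Y=7, Z=4]  = 12.
Change = 15 − 12 = 3.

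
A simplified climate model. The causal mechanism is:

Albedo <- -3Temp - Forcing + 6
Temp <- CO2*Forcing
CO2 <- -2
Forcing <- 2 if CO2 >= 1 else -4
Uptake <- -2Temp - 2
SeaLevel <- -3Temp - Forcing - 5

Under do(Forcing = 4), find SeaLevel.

do(Forcing=4) replaces the equation Forcing <- 2 if CO2 >= 1 else -4 with the constant Forcing = 4.
Temp = CO2*Forcing  [with CO2=-2, Forcing=4]  = -8
SeaLevel = -3Temp - Forcing - 5  [with Temp=-8, Forcing=4]  = 15

15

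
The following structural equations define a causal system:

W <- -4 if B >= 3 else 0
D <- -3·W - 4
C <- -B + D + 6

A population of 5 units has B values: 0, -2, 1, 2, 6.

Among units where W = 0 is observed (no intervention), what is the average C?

1.75

Observing W=0 restricts to units where W's equation naturally yields 0: B ∈ {0, -2, 1, 2}. In that subpopulation C = 2, 4, 1, 0, mean 1.75.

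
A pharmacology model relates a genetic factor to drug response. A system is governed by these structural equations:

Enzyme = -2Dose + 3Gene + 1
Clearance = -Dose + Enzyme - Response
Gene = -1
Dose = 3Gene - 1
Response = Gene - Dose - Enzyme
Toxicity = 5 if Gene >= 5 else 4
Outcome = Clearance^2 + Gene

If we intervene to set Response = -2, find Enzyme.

Under do(Response=-2), the mechanism Response = Gene - Dose - Enzyme is discarded; Response is fixed at -2.
Since Enzyme is not a descendant of the intervened variable, it is unaffected.
Dose = 3Gene - 1  [with Gene=-1]  = -4
Enzyme = -2Dose + 3Gene + 1  [with Dose=-4, Gene=-1]  = 6

6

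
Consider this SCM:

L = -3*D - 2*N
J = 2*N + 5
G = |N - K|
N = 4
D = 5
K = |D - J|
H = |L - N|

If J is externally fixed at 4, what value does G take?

3

The intervention breaks the incoming arrows to J: J = 2*N + 5 no longer applies, and J = 4.
K = |D - J|  [with D=5, J=4]  = 1
G = |N - K|  [with N=4, K=1]  = 3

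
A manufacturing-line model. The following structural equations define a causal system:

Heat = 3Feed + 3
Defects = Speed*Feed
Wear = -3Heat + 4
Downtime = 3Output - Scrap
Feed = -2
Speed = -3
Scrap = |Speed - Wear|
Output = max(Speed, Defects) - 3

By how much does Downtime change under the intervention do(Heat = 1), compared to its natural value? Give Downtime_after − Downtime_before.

The intervention breaks the incoming arrows to Heat: Heat = 3Feed + 3 no longer applies, and Heat = 1.
Wear = -3Heat + 4  [with Heat=1]  = 1
Defects = Speed*Feed  [with Speed=-3, Feed=-2]  = 6
Scrap = |Speed - Wear|  [with Speed=-3, Wear=1]  = 4
Output = max(Speed, Defects) - 3  [with Speed=-3, Defects=6]  = 3
Downtime = 3Output - Scrap  [with Output=3, Scrap=4]  = 5
Without intervention: Heat = 3Feed + 3  [with Feed=-2]  = -3; Wear = -3Heat + 4  [with Heat=-3]  = 13; Defects = Speed*Feed  [with Speed=-3, Feed=-2]  = 6; Scrap = |Speed - Wear|  [with Speed=-3, Wear=13]  = 16; Output = max(Speed, Defects) - 3  [with Speed=-3, Defects=6]  = 3; Downtime = 3Output - Scrap  [with Output=3, Scrap=16]  = -7.
Change = 5 − (-7) = 12.

12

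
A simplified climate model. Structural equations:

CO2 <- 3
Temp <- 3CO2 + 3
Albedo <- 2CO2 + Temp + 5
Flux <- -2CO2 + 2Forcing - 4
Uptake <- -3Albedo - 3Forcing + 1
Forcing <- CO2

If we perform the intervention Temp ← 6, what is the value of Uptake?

The intervention breaks the incoming arrows to Temp: Temp <- 3CO2 + 3 no longer applies, and Temp = 6.
Forcing = CO2  [with CO2=3]  = 3
Albedo = 2CO2 + Temp + 5  [with CO2=3, Temp=6]  = 17
Uptake = -3Albedo - 3Forcing + 1  [with Albedo=17, Forcing=3]  = -59

-59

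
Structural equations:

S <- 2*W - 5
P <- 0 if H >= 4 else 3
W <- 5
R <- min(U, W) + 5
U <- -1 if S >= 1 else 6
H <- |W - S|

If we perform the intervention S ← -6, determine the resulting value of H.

11

The intervention breaks the incoming arrows to S: S <- 2*W - 5 no longer applies, and S = -6.
H = |W - S|  [with W=5, S=-6]  = 11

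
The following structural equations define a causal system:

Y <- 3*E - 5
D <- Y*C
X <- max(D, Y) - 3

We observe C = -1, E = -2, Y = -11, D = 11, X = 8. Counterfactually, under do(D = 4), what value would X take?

1

Intervening sets D = 4 and removes its equation (D <- Y*C).
Y = 3*E - 5  [with E=-2]  = -11
X = max(D, Y) - 3  [with D=4, Y=-11]  = 1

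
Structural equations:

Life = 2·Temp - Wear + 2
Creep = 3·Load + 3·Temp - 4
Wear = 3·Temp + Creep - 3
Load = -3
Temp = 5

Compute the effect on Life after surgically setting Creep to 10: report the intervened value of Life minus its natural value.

do(Creep=10) replaces the equation Creep = 3·Load + 3·Temp - 4 with the constant Creep = 10.
Wear = 3·Temp + Creep - 3  [with Temp=5, Creep=10]  = 22
Life = 2·Temp - Wear + 2  [with Temp=5, Wear=22]  = -10
Without intervention: Creep = 3·Load + 3·Temp - 4  [with Load=-3, Temp=5]  = 2; Wear = 3·Temp + Creep - 3  [with Temp=5, Creep=2]  = 14; Life = 2·Temp - Wear + 2  [with Temp=5, Wear=14]  = -2.
Change = -10 − (-2) = -8.

-8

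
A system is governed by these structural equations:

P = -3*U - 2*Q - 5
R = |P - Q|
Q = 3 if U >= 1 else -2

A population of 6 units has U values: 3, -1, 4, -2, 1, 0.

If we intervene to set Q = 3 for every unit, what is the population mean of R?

Every unit gets Q=3 under the intervention. R values become 23, 11, 26, 8, 17, 14; E[R|do(Q=3)] = 16.5.

16.5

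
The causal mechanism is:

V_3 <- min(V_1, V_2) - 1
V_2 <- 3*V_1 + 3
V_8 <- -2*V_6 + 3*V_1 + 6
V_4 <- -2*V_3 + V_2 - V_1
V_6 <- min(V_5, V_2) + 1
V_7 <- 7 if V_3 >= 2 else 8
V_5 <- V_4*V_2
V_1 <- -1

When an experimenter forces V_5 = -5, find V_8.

do(V_5=-5) replaces the equation V_5 <- V_4*V_2 with the constant V_5 = -5.
V_2 = 3*V_1 + 3  [with V_1=-1]  = 0
V_6 = min(V_5, V_2) + 1  [with V_5=-5, V_2=0]  = -4
V_8 = -2*V_6 + 3*V_1 + 6  [with V_6=-4, V_1=-1]  = 11

11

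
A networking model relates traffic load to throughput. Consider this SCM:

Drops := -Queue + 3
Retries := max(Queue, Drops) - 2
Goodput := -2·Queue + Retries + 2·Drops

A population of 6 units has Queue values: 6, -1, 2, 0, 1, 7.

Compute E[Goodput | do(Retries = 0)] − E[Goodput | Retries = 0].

-4

do(Retries=0) breaks Retries's dependence on Queue. With Retries=0 fixed, Goodput across the units is -18, 10, -2, 6, 2, -22, mean -4.
Conditioning on Retries=0 selects the 2 unit(s) with Queue ∈ {2, 1}. Their Goodput values: -2, 2. Mean = 0.
Difference = -4 − 0 = -4.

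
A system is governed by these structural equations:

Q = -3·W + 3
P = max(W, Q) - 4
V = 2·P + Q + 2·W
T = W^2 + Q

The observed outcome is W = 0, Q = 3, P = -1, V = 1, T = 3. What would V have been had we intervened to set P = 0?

3

The intervention breaks the incoming arrows to P: P = max(W, Q) - 4 no longer applies, and P = 0.
Q = -3·W + 3  [with W=0]  = 3
V = 2·P + Q + 2·W  [with P=0, Q=3, W=0]  = 3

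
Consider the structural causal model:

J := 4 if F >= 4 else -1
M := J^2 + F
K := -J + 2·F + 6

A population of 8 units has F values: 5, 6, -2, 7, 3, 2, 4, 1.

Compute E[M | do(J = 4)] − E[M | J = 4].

-2.25

Every unit gets J=4 under the intervention. M values become 21, 22, 14, 23, 19, 18, 20, 17; E[M|do(J=4)] = 19.25.
E[M|J=4] averages over only the 4 units with J=4 (F = 5, 6, 7, 4): M = 21, 22, 23, 20, mean 21.5.
Difference = 19.25 − 21.5 = -2.25.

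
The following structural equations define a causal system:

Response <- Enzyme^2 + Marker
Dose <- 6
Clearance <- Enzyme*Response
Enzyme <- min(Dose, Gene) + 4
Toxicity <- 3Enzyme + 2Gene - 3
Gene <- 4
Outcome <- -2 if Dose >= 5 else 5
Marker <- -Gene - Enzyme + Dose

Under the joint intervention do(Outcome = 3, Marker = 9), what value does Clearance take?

584

Under do(Outcome = 3, Marker = 9), each intervened variable's structural equation is replaced by its fixed value.
Enzyme = min(Dose, Gene) + 4  [with Dose=6, Gene=4]  = 8
Response = Enzyme^2 + Marker  [with Enzyme=8, Marker=9]  = 73
Clearance = Enzyme*Response  [with Enzyme=8, Response=73]  = 584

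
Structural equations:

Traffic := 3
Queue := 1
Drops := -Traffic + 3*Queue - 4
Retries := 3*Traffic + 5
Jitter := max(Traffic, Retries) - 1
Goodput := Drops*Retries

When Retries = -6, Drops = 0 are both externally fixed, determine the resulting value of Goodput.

The joint intervention fixes Retries = -6, Drops = 0, removing each variable's own equation.
Goodput = Drops*Retries  [with Drops=0, Retries=-6]  = 0

0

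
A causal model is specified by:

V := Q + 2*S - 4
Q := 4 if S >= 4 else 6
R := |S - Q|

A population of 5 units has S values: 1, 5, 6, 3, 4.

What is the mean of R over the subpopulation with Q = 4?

1

E[R|Q=4] averages over only the 3 units with Q=4 (S = 5, 6, 4): R = 1, 2, 0, mean 1.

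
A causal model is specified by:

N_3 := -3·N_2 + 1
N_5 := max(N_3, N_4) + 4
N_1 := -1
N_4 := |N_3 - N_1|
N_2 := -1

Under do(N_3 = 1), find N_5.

do(N_3=1) replaces the equation N_3 := -3·N_2 + 1 with the constant N_3 = 1.
N_4 = |N_3 - N_1|  [with N_3=1, N_1=-1]  = 2
N_5 = max(N_3, N_4) + 4  [with N_3=1, N_4=2]  = 6

6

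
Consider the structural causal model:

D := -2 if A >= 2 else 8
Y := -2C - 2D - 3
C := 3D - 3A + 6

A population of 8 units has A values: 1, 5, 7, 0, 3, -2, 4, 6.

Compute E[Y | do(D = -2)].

19

Every unit gets D=-2 under the intervention. Y values become 7, 31, 43, 1, 19, -11, 25, 37; E[Y|do(D=-2)] = 19.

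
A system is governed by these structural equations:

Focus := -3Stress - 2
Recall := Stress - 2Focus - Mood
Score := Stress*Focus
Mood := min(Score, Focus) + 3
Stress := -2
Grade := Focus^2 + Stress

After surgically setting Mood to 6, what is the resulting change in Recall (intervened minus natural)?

Intervening sets Mood = 6 and removes its equation (Mood := min(Score, Focus) + 3).
Focus = -3Stress - 2  [with Stress=-2]  = 4
Recall = Stress - 2Focus - Mood  [with Stress=-2, Focus=4, Mood=6]  = -16
Without intervention: Focus = -3Stress - 2  [with Stress=-2]  = 4; Score = Stress*Focus  [with Stress=-2, Focus=4]  = -8; Mood = min(Score, Focus) + 3  [with Score=-8, Focus=4]  = -5; Recall = Stress - 2Focus - Mood  [with Stress=-2, Focus=4, Mood=-5]  = -5.
Change = -16 − (-5) = -11.

-11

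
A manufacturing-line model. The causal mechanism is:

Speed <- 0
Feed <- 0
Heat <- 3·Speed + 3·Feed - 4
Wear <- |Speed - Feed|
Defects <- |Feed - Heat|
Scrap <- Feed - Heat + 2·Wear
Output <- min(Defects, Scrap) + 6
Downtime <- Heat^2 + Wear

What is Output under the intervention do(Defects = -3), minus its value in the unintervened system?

Under do(Defects=-3), the mechanism Defects <- |Feed - Heat| is discarded; Defects is fixed at -3.
Heat = 3·Speed + 3·Feed - 4  [with Speed=0, Feed=0]  = -4
Wear = |Speed - Feed|  [with Speed=0, Feed=0]  = 0
Scrap = Feed - Heat + 2·Wear  [with Feed=0, Heat=-4, Wear=0]  = 4
Output = min(Defects, Scrap) + 6  [with Defects=-3, Scrap=4]  = 3
Without intervention: Heat = 3·Speed + 3·Feed - 4  [with Speed=0, Feed=0]  = -4; Wear = |Speed - Feed|  [with Speed=0, Feed=0]  = 0; Defects = |Feed - Heat|  [with Feed=0, Heat=-4]  = 4; Scrap = Feed - Heat + 2·Wear  [with Feed=0, Heat=-4, Wear=0]  = 4; Output = min(Defects, Scrap) + 6  [with Defects=4, Scrap=4]  = 10.
Change = 3 − 10 = -7.

-7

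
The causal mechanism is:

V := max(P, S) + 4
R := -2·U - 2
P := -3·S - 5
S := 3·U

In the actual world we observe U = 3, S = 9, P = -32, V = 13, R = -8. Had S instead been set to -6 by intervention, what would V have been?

Under do(S=-6), the mechanism S := 3·U is discarded; S is fixed at -6.
P = -3·S - 5  [with S=-6]  = 13
V = max(P, S) + 4  [with P=13, S=-6]  = 17

17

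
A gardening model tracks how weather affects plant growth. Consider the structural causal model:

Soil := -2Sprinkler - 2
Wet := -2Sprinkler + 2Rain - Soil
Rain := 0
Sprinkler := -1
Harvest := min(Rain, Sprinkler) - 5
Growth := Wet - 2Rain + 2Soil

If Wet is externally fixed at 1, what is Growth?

Intervening sets Wet = 1 and removes its equation (Wet := -2Sprinkler + 2Rain - Soil).
Soil = -2Sprinkler - 2  [with Sprinkler=-1]  = 0
Growth = Wet - 2Rain + 2Soil  [with Wet=1, Rain=0, Soil=0]  = 1

1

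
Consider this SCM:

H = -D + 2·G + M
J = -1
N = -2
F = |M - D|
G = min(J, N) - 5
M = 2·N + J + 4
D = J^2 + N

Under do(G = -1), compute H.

The intervention breaks the incoming arrows to G: G = min(J, N) - 5 no longer applies, and G = -1.
M = 2·N + J + 4  [with N=-2, J=-1]  = -1
D = J^2 + N  [with J=-1, N=-2]  = -1
H = -D + 2·G + M  [with D=-1, G=-1, M=-1]  = -2

-2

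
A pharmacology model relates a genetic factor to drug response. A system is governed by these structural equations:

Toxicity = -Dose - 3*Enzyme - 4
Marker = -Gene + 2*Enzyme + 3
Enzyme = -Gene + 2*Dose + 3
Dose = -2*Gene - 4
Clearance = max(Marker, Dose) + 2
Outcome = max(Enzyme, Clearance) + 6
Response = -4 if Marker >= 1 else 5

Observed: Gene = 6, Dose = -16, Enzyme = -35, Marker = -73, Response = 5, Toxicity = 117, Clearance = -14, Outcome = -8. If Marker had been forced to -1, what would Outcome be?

7

do(Marker=-1) replaces the equation Marker = -Gene + 2*Enzyme + 3 with the constant Marker = -1.
Dose = -2*Gene - 4  [with Gene=6]  = -16
Enzyme = -Gene + 2*Dose + 3  [with Gene=6, Dose=-16]  = -35
Clearance = max(Marker, Dose) + 2  [with Marker=-1, Dose=-16]  = 1
Outcome = max(Enzyme, Clearance) + 6  [with Enzyme=-35, Clearance=1]  = 7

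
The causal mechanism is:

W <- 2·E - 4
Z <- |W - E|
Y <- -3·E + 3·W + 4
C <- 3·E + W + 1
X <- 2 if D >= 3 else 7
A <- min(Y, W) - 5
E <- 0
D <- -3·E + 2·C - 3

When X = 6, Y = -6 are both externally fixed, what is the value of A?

-11

Under do(X = 6, Y = -6), each intervened variable's structural equation is replaced by its fixed value.
W = 2·E - 4  [with E=0]  = -4
A = min(Y, W) - 5  [with Y=-6, W=-4]  = -11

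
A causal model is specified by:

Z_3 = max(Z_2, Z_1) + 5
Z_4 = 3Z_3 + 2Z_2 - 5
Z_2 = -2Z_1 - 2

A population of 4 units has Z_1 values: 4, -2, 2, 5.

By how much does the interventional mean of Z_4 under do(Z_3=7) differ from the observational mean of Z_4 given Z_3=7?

do(Z_3=7) breaks Z_3's dependence on Z_1. With Z_3=7 fixed, Z_4 across the units is -4, 20, 4, -8, mean 3.
Conditioning on Z_3=7 selects the 2 unit(s) with Z_1 ∈ {-2, 2}. Their Z_4 values: 20, 4. Mean = 12.
Difference = 3 − 12 = -9.

-9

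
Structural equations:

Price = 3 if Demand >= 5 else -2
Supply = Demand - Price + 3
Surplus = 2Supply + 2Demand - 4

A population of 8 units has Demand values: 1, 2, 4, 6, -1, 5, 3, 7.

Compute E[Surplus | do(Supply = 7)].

16.75

Every unit gets Supply=7 under the intervention. Surplus values become 12, 14, 18, 22, 8, 20, 16, 24; E[Surplus|do(Supply=7)] = 16.75.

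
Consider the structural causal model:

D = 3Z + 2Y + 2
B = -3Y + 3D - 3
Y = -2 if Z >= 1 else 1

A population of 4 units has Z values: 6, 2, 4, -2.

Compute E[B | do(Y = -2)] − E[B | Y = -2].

Under do(Y=-2), Y's equation is replaced by Y=-2 for every unit. Per-unit B: 51, 15, 33, -21. Mean = 19.5.
Conditioning on Y=-2 selects the 3 unit(s) with Z ∈ {6, 2, 4}. Their B values: 51, 15, 33. Mean = 33.
Difference = 19.5 − 33 = -13.5.

-13.5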